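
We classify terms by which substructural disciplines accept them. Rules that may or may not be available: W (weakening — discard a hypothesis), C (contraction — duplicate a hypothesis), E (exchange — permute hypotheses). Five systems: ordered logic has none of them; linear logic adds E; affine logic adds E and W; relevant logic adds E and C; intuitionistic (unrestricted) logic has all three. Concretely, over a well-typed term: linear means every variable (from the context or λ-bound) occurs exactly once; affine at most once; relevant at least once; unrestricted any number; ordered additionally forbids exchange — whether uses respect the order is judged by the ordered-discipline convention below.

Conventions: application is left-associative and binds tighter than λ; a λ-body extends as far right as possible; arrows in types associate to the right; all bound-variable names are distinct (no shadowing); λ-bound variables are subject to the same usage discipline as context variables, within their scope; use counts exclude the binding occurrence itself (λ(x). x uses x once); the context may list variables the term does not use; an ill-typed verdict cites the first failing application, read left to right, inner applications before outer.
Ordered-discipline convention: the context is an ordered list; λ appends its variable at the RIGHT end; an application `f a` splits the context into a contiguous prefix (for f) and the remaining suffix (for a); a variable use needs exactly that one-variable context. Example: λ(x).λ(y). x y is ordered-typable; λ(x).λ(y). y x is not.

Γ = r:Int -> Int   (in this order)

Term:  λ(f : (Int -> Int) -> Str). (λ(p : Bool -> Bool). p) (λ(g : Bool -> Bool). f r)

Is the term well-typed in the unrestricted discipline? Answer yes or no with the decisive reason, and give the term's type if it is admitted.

no — a type mismatch blocks all five
variable uses: r=1, f (λ-bound)=1, p (λ-bound)=1, g (λ-bound)=0
uses in reading order: p, f, r
typing: ill-typed: argument of type (Bool -> Bool) -> Str where Bool -> Bool is required
summary: ordered ✗; linear ✗; affine ✗; relevant ✗; unrestricted ✗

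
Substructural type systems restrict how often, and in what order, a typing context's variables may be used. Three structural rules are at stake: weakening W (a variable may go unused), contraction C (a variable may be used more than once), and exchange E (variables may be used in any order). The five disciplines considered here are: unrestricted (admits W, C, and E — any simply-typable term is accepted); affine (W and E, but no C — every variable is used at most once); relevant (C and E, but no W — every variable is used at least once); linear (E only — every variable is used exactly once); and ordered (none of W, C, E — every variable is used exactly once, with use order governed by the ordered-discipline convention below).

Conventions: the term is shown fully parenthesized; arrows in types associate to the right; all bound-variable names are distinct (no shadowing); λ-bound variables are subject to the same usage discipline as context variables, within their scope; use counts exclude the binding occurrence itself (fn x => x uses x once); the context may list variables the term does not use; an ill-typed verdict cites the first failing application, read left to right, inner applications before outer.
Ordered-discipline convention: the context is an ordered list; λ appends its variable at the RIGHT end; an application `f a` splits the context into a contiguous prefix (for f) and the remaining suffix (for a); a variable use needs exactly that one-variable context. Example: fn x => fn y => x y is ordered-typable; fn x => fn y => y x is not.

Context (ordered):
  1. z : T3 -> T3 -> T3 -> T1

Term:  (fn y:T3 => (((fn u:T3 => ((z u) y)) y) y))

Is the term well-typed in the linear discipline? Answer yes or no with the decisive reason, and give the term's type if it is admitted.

no — needs contraction — y ×3
counts: z: 1; y (λ-bound): 3; u (λ-bound): 1
order of uses: z, u, y, y, y
typing: the term checks, with type T3 -> T1
per-discipline verdicts: ordered ✗; linear ✗; affine ✗; relevant ✓; unrestricted ✓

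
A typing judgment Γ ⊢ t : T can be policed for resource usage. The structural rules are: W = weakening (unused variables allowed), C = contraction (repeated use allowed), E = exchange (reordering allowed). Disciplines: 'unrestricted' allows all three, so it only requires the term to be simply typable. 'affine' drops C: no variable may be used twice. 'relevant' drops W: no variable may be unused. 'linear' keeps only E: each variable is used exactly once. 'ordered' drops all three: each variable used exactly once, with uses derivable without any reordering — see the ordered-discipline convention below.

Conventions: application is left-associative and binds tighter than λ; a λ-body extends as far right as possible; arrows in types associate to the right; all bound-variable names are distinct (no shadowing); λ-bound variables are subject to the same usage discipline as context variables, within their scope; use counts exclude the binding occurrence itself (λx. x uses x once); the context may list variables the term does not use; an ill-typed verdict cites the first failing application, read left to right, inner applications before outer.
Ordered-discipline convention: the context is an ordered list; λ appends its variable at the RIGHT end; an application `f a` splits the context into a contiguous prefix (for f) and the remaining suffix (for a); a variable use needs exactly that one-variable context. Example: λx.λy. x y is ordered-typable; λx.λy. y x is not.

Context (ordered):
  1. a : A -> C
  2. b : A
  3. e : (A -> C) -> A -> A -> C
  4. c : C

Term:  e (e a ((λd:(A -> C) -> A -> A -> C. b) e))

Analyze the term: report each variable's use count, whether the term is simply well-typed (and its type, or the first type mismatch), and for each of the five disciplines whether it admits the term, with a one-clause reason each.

use counts: a: 1×, b: 1×, e: 3×, c: 0×, d (bound): 0×
uses in reading order: e, e, a, b, e
typing: ✓ — A -> A -> C
ordered ✗ (needs contraction — e ×3; c, d never used (weakening))
linear ✗ (needs contraction — e ×3; c, d never used (weakening))
affine ✗ (needs contraction — e ×3)
relevant ✗ (c, d never used (weakening))
unrestricted ✓ (well-typed at A -> A -> C; no restrictions here)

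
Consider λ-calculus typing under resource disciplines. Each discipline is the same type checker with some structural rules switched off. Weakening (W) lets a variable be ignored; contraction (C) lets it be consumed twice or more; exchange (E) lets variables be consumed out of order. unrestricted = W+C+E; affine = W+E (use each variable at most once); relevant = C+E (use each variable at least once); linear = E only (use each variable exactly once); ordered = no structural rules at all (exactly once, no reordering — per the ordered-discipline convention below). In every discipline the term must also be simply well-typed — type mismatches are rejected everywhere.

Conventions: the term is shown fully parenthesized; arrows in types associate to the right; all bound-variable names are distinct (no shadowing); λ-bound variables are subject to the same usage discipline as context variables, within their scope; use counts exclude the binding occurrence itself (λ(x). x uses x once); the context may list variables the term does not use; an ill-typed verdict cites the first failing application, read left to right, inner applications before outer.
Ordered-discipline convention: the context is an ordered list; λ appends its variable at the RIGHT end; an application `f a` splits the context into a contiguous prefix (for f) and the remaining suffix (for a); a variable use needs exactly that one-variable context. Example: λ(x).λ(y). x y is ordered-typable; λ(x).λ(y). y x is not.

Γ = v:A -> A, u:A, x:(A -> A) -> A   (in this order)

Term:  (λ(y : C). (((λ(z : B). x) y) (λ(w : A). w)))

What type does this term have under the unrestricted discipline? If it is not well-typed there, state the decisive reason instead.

not well-typed under unrestricted — not simply typable
use counts: v=0, u=0, x=1, y [bound]=1, z [bound]=0, w [bound]=1
order of uses: x, y, w
typing: ill-typed: an application expects B but receives C
all disciplines: ordered ✗, linear ✗, affine ✗, relevant ✗, unrestricted ✗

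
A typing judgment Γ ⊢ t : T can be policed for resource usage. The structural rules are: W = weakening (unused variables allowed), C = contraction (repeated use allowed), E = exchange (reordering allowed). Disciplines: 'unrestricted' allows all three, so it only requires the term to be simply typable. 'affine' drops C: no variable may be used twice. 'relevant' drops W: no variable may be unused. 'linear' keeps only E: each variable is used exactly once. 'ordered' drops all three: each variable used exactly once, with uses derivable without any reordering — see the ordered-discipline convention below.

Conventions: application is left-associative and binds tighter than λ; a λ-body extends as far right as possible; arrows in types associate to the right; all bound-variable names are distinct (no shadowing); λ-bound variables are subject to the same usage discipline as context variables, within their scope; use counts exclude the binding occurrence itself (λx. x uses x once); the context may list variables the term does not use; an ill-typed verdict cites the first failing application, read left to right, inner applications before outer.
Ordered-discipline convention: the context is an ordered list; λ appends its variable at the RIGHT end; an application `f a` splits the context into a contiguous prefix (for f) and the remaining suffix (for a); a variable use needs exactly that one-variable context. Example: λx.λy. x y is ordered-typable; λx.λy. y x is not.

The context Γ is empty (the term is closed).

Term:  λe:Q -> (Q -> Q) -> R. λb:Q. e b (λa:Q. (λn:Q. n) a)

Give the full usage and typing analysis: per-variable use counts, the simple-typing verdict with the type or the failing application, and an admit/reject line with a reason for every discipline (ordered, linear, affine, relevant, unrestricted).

use counts: e (λ-bound)=1, b (λ-bound)=1, a (λ-bound)=1, n (λ-bound)=1
order of uses: e, b, n, a
typing: well-typed at (Q -> (Q -> Q) -> R) -> Q -> R
ordered: ✓ — single-use (e, b, a, n), ordered derivation ok
linear: ✓ — single use per variable (e, b, a, n)
affine: ✓ — at most one use each (e, b, a, n)
relevant: ✓ — e, b, a, n: all used, weakening unneeded
unrestricted: ✓ — well-typed at (Q -> (Q -> Q) -> R) -> Q -> R; no restrictions here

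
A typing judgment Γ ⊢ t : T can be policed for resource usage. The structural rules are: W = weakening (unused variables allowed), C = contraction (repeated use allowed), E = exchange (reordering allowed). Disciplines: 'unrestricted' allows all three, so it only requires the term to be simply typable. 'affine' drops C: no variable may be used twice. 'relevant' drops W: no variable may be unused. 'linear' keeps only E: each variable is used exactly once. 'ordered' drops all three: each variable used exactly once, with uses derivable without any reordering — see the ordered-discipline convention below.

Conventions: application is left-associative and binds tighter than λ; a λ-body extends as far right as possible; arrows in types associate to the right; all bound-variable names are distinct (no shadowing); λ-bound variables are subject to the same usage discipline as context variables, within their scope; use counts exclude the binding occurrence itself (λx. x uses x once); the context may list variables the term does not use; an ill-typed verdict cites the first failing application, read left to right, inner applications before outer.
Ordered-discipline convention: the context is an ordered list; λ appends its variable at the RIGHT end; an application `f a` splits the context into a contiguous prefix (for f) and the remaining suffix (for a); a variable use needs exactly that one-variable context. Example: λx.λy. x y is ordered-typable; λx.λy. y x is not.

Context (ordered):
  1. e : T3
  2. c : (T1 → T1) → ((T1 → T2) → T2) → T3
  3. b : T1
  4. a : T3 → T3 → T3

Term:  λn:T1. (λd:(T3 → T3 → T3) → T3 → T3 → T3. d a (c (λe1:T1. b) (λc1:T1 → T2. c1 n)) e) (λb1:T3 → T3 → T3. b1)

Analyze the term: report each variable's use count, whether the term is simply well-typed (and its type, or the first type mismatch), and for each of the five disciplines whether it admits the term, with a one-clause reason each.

counts: e=1, c=1, b=1, a=1, n (bound)=1, d (bound)=1, e1 (bound)=0, c1 (bound)=1, b1 (bound)=1
use order (left to right): d, a, c, b, c1, n, e, b1
typing: well-typed at T1 → T3
ordered ✗ (needs weakening: e1 unused)
linear ✗ (needs weakening: e1 unused)
affine ✓ (at most one use each (e, c, b, a, n, d, e1, c1, b1))
relevant ✗ (needs weakening: e1 unused)
unrestricted ✓ (simply typable at T1 → T3; W, C, E all held)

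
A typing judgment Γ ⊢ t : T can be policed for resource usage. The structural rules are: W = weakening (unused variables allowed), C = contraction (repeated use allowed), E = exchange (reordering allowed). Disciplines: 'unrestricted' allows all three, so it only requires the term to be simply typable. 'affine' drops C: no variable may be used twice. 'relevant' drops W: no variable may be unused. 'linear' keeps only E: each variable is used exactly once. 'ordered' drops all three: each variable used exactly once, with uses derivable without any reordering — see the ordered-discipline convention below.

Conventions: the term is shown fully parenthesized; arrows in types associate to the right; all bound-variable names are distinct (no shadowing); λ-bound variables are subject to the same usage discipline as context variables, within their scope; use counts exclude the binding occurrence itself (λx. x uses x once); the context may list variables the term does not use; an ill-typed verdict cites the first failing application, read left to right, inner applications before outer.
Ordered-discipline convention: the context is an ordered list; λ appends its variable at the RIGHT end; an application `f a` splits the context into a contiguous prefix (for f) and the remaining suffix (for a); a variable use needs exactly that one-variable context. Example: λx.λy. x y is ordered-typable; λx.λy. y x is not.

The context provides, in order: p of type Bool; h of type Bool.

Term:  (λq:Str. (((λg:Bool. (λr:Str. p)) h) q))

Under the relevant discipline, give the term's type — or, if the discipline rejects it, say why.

not well-typed under relevant — needs weakening: g, r unused
use counts: p ×1, h ×1, q [bound] ×1, g [bound] ×0, r [bound] ×0
order of uses: p, h, q
typing: well-typed — term : Str -> Bool
all disciplines: ordered ✗ | linear ✗ | affine ✓ | relevant ✗ | unrestricted ✓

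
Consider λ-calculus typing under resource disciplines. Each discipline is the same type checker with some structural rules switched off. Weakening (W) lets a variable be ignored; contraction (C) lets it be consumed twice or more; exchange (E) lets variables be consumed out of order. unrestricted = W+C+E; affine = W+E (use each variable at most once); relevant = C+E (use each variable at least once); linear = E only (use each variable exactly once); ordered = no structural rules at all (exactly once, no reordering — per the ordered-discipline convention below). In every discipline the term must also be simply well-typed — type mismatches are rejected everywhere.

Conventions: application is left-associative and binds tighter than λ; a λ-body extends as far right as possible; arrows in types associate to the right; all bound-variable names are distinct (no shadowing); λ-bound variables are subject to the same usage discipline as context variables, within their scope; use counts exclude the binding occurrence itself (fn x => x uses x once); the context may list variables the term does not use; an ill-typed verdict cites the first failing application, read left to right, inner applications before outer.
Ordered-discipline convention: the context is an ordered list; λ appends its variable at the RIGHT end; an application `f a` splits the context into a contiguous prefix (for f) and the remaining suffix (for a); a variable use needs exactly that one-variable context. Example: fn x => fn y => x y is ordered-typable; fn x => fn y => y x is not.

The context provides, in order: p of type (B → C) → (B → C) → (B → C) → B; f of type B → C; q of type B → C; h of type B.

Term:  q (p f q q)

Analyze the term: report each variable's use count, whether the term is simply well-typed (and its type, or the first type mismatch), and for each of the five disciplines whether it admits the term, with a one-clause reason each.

variable uses: p ×1; f ×1; q ×3; h ×0
uses in reading order: q, p, f, q, q
typing: ✓ — C
ordered: ✗ — repeated use of q ×3; needs weakening: h unused
linear: ✗ — repeated use of q ×3; needs weakening: h unused
affine: ✗ — repeated use of q ×3
relevant: ✗ — needs weakening: h unused
unrestricted: ✓ — simply typable at C; W, C, E all held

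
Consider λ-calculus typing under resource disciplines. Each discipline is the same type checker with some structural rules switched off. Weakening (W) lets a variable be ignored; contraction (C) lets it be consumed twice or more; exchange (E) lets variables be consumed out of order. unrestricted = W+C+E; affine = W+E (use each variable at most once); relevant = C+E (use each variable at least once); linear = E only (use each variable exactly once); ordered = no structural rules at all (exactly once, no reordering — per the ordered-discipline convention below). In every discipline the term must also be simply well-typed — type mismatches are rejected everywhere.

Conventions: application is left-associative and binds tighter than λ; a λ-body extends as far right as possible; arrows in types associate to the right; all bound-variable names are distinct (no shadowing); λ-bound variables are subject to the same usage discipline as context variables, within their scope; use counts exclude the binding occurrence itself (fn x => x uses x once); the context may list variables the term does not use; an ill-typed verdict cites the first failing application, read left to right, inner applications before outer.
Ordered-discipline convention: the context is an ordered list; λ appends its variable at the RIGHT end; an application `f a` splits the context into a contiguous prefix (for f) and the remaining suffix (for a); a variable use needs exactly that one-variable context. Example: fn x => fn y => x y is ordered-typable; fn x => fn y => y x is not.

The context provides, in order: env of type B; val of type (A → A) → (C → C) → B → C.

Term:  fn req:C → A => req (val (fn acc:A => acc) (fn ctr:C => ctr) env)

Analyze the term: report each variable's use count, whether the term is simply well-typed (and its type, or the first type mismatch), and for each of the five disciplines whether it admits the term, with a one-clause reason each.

counts: env=1; val=1; req (λ-bound)=1; acc (λ-bound)=1; ctr (λ-bound)=1
uses in reading order: req, val, acc, ctr, env
typing: ✓ — (C → A) → A
ordered: ✗, no ordered split (uses run req, val, acc, ctr, env)
linear: ✓, each of env, val, req, acc, ctr used exactly once
affine: ✓, env, val, req, acc, ctr: no repeats, contraction unneeded
relevant: ✓, none of env, val, req, acc, ctr goes unused
unrestricted: ✓, type-checks ((C → A) → A) and nothing is barred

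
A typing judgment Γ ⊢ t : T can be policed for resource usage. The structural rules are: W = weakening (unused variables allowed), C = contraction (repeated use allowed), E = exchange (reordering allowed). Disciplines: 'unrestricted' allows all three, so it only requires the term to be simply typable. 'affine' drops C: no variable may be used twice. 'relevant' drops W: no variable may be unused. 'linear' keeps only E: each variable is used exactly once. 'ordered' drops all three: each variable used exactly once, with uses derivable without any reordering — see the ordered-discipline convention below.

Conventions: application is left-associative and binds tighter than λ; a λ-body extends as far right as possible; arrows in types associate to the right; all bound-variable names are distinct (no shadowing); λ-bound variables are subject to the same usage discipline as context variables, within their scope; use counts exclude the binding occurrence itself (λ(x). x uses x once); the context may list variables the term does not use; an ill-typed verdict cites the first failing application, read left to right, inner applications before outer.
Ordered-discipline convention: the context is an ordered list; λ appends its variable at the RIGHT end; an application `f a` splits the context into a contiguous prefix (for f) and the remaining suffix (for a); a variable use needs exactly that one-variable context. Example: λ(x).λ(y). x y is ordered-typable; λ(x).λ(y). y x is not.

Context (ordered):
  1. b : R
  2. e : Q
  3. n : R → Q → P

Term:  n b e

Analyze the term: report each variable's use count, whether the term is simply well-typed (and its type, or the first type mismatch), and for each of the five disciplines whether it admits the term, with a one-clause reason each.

counts: b: 1×, e: 1×, n: 1×
uses in reading order: n, b, e
typing: ✓ — P
ordered: ✗ — use order n, b, e needs exchange
linear: ✓ — b, e, n: one use apiece
affine: ✓ — no duplicate uses among b, e, n
relevant: ✓ — none of b, e, n goes unused
unrestricted: ✓ — typability at P is all that's needed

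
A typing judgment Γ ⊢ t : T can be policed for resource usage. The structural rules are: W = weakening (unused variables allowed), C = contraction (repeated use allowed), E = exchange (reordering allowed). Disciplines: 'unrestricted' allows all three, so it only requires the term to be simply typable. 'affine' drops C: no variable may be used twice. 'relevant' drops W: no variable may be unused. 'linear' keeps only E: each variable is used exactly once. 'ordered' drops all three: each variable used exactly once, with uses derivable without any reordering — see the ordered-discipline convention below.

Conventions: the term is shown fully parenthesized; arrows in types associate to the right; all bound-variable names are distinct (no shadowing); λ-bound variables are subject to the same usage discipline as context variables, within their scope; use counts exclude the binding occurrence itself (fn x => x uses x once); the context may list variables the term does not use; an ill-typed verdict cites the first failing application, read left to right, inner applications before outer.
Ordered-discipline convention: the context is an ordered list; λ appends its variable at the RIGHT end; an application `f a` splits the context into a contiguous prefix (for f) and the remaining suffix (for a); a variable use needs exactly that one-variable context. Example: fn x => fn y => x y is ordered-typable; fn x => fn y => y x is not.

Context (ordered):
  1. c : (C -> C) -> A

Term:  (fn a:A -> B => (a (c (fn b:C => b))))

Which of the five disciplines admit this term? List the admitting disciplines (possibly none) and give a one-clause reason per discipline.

admitted in: linear, affine, relevant, unrestricted
counts: c ×1; a (λ-bound) ×1; b (λ-bound) ×1
use order (left to right): a, c, b
typing: well-typed at (A -> B) -> B
ordered: ✗ — no contiguous prefix/suffix split fits a, c, b
linear: ✓ — exactly-once usage across c, a, b
affine: ✓ — c, a, b: no repeats, contraction unneeded
relevant: ✓ — c, a, b: all used, weakening unneeded
unrestricted: ✓ — typability at (A -> B) -> B is all that's needed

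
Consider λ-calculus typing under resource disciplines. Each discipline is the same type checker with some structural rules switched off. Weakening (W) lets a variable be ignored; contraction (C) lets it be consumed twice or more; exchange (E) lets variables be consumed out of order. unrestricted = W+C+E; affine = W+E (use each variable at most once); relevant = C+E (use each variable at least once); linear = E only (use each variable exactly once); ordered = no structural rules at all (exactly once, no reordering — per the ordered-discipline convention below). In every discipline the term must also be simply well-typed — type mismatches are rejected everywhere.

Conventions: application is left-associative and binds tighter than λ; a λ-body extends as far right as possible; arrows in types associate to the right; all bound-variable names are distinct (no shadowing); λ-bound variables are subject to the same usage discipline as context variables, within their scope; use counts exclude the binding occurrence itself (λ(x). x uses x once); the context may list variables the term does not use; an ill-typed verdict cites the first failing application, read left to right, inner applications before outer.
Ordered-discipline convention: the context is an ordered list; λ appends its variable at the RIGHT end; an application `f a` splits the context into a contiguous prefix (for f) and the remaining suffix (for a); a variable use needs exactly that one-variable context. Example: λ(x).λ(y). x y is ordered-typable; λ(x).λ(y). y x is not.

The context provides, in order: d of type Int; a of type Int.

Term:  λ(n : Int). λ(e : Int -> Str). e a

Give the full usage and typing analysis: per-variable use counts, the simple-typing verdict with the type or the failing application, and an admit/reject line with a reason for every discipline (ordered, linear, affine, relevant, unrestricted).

variable uses: d ×0, a ×1, n (bound) ×0, e (bound) ×1
left-to-right use order: e, a
typing: well-typed at Int -> (Int -> Str) -> Str
ordered: ✗, needs weakening: d, n unused
linear: ✗, needs weakening: d, n unused
affine: ✓, none of d, a, n, e used more than once
relevant: ✗, needs weakening: d, n unused
unrestricted: ✓, typability at Int -> (Int -> Str) -> Str is all that's needed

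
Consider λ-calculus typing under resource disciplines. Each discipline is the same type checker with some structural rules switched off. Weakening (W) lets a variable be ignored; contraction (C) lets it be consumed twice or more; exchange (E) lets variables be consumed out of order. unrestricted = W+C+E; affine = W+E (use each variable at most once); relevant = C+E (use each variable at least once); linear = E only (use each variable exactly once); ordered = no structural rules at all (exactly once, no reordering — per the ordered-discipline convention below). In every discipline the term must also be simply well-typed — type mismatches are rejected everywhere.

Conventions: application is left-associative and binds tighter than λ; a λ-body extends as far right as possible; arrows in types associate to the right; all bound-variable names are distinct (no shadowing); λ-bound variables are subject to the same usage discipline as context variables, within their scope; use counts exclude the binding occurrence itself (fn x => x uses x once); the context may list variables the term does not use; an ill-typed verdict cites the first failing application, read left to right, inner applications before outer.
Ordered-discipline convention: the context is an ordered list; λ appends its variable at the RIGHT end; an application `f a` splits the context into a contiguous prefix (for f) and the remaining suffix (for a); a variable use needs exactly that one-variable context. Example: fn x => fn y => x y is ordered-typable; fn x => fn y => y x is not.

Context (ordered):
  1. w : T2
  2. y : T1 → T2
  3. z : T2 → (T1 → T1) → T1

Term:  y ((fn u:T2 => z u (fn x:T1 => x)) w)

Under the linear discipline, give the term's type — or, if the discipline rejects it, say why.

term : T2
counts: w=1; y=1; z=1; u [bound]=1; x [bound]=1
order of uses: y, z, u, x, w
typing: well-typed at T2
all disciplines: ordered ✗, linear ✓, affine ✓, relevant ✓, unrestricted ✓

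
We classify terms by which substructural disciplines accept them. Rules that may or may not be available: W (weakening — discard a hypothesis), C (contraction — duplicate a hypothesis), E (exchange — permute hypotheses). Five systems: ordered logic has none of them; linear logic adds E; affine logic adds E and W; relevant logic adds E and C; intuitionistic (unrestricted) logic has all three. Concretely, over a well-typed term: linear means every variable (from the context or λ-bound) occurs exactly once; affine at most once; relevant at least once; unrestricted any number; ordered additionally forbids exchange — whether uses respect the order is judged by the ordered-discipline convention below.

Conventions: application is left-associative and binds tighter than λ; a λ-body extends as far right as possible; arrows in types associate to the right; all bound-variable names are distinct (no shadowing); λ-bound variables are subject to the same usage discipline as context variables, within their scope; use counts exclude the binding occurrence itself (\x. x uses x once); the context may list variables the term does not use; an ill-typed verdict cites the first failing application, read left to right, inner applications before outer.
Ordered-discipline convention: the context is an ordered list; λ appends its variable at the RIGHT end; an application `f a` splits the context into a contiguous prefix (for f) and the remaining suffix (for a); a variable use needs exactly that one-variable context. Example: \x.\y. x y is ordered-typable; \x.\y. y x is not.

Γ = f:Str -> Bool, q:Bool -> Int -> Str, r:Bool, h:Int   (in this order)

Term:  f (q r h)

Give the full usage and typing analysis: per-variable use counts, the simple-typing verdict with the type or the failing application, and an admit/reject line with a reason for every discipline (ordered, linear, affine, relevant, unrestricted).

usage: f=1, q=1, r=1, h=1
left-to-right use order: f, q, r, h
typing: the term checks, with type Bool
ordered: ✓ — one use each (f, q, r, h); ordered split holds
linear: ✓ — each of f, q, r, h used exactly once
affine: ✓ — f, q, r, h: no repeats, contraction unneeded
relevant: ✓ — at least one use each (f, q, r, h)
unrestricted: ✓ — typability at Bool is all that's needed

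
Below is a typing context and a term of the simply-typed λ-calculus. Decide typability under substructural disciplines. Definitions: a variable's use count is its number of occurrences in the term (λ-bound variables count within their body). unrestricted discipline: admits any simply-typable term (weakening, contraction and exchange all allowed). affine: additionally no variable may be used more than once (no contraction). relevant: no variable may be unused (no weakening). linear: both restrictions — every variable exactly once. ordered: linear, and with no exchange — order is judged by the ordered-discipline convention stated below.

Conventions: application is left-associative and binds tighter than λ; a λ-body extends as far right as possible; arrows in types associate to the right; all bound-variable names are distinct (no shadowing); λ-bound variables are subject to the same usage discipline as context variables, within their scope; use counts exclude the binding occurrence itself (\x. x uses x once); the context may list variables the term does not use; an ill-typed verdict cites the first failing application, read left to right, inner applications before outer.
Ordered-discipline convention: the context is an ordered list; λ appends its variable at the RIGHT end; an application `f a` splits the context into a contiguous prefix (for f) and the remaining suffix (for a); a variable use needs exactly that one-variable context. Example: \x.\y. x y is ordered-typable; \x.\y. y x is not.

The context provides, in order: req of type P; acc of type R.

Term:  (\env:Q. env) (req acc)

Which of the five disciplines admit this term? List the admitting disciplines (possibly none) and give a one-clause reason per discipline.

accepted by: none
use counts: req: 1, acc: 1, env (bound): 1
uses in reading order: env, req, acc
typing: ill-typed: can't apply a value of type P
ordered ✗ (a type mismatch blocks all five)
linear ✗ (the type mismatch rejects it)
affine ✗ (not simply typable)
relevant ✗ (fails simple typing)
unrestricted ✗ (a type mismatch blocks all five)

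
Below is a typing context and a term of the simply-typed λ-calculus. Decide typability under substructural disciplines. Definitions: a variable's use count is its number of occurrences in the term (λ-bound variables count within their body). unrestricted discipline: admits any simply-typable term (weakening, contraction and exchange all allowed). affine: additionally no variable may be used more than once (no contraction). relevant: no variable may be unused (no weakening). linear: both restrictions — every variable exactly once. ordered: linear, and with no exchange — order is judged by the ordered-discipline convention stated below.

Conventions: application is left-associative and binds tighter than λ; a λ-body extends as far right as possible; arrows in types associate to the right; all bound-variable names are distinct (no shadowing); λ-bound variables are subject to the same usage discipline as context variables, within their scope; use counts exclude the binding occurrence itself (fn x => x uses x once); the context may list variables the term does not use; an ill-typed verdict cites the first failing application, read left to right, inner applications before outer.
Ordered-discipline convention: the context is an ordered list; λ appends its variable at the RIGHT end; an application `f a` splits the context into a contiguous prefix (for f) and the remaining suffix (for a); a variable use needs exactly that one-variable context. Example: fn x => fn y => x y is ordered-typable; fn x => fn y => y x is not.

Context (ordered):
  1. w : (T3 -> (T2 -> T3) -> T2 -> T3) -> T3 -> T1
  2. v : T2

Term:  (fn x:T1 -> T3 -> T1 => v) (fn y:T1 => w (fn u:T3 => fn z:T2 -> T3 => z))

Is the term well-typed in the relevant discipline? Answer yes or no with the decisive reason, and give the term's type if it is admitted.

no — x, y, u never used (weakening)
variable uses: w: 1×, v: 1×, x [bound]: 0×, y [bound]: 0×, u [bound]: 0×, z [bound]: 1×
left-to-right use order: v, w, z
typing: ✓ — T2
across the five disciplines: ordered ✗; linear ✗; affine ✓; relevant ✗; unrestricted ✓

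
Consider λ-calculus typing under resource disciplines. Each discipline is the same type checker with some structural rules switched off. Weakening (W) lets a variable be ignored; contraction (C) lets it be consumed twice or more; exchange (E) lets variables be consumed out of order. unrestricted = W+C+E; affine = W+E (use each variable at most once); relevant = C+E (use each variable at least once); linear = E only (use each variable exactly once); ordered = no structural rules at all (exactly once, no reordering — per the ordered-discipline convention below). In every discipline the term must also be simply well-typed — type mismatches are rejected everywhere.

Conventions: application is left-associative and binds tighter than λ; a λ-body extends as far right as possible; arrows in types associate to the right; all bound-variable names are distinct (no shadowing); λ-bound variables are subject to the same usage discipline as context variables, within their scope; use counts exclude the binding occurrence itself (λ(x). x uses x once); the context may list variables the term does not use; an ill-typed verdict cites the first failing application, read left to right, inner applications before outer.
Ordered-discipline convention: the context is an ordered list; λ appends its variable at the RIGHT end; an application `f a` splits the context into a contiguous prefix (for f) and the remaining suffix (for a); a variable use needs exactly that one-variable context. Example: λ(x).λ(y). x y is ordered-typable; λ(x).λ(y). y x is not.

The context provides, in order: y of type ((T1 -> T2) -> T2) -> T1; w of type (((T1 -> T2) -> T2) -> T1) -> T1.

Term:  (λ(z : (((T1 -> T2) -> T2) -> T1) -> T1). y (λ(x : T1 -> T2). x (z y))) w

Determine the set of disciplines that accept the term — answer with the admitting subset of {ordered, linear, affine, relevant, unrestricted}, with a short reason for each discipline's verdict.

admitted by: relevant, unrestricted
counts: y: 2, w: 1, z [bound]: 1, x [bound]: 1
order of uses: y, x, z, y, w
typing: well-typed — term : T1
ordered ✗ (uses contraction: y ×2)
linear ✗ (uses contraction: y ×2)
affine ✗ (uses contraction: y ×2)
relevant ✓ (none of y, w, z, x goes unused)
unrestricted ✓ (well-typed at T1; no restrictions here)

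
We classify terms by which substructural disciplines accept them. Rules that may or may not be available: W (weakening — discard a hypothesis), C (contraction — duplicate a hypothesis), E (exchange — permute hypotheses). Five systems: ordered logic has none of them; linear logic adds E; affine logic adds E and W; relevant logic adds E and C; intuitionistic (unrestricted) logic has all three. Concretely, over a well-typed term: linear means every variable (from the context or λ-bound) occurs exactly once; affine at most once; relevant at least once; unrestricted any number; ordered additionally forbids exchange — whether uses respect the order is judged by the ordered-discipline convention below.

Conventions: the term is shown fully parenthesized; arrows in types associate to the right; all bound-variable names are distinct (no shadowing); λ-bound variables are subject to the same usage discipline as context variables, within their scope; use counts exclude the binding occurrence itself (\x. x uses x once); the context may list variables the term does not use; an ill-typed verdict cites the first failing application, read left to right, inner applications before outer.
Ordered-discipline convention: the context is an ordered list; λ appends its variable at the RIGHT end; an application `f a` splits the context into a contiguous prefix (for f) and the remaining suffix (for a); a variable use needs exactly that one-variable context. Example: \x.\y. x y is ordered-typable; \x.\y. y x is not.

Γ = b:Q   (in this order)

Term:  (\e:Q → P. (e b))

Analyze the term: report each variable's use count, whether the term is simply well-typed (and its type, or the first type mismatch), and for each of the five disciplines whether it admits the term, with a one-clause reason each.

variable uses: b=1; e (λ-bound)=1
left-to-right use order: e, b
typing: well-typed at (Q → P) → P
ordered: ✗, no ordered split (uses run e, b)
linear: ✓, each of b, e used exactly once
affine: ✓, b, e: no repeats, contraction unneeded
relevant: ✓, b, e: all used, weakening unneeded
unrestricted: ✓, simply typable at (Q → P) → P; W, C, E all held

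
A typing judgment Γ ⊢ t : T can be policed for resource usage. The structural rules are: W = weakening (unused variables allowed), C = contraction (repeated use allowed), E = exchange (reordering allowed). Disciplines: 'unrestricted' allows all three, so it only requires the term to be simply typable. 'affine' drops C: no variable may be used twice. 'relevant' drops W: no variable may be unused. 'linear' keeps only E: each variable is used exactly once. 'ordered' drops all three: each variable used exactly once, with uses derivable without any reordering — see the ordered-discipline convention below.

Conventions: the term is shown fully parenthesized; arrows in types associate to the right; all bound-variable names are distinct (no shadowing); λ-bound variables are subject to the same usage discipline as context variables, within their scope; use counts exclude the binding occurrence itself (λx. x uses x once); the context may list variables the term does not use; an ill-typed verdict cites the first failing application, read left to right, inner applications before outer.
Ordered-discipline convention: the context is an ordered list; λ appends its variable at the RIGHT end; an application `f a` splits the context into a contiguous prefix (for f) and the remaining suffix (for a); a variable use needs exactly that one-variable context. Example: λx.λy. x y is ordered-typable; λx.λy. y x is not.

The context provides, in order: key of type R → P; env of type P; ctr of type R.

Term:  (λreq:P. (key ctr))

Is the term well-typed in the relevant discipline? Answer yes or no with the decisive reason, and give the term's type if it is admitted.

no — unused: env, req — weakening required
counts: key=1; env=0; ctr=1; req (λ-bound)=0
uses in reading order: key, ctr
typing: the term checks, with type P → P
summary: ordered ✗ | linear ✗ | affine ✓ | relevant ✗ | unrestricted ✓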